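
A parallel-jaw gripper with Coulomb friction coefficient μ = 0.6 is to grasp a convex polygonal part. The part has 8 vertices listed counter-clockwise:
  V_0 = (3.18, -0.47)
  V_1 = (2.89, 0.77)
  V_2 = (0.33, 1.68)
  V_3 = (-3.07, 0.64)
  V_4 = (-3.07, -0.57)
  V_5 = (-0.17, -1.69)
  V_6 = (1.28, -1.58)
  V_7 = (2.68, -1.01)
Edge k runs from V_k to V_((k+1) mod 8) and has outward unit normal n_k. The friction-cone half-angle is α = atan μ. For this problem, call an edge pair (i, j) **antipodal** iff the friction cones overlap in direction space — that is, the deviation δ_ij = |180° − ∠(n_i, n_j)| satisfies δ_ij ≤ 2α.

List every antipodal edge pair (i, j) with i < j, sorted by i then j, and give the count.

count = 10; pairs: (0,3), (0,4), (1,4), (1,5), (1,6), (2,4), (2,5), (2,6), (2,7), (3,7)

α = atan 0.6 = 30.96°;  2α = 61.93°
n_0 = (+0.9737, +0.2277)
n_1 = (+0.3349, +0.9422)
n_2 = (-0.2925, +0.9563)
n_3 = (-1.0000, -0.0000)
n_4 = (-0.3603, -0.9328)
n_5 = (+0.0756, -0.9971)
n_6 = (+0.3771, -0.9262)
n_7 = (+0.7338, -0.6794)
  (0,1): δ = 122.73°  ·
  (0,2): δ = 86.16°  ·
  (0,3): δ = 13.16°  ✓
  (0,4): δ = 55.72°  ✓
  (0,5): δ = 81.18°  ·
  (0,6): δ = 98.99°  ·
  (0,7): δ = 124.04°  ·
  (1,2): δ = 143.42°  ·
  (1,3): δ = 70.43°  ·
  (1,4): δ = 1.55°  ✓
  (1,5): δ = 23.91°  ✓
  (1,6): δ = 41.72°  ✓
  (1,7): δ = 66.77°  ·
  (2,3): δ = 107.01°  ·
  (2,4): δ = 38.12°  ✓
  (2,5): δ = 12.67°  ✓
  (2,6): δ = 5.15°  ✓
  (2,7): δ = 30.19°  ✓
  (3,4): δ = 111.12°  ·
  (3,5): δ = 85.66°  ·
  (3,6): δ = 67.85°  ·
  (3,7): δ = 42.80°  ✓
  (4,5): δ = 154.54°  ·
  (4,6): δ = 136.73°  ·
  (4,7): δ = 111.68°  ·
  (5,6): δ = 162.18°  ·
  (5,7): δ = 137.14°  ·
  (6,7): δ = 154.95°  ·
antipodal pairs: 10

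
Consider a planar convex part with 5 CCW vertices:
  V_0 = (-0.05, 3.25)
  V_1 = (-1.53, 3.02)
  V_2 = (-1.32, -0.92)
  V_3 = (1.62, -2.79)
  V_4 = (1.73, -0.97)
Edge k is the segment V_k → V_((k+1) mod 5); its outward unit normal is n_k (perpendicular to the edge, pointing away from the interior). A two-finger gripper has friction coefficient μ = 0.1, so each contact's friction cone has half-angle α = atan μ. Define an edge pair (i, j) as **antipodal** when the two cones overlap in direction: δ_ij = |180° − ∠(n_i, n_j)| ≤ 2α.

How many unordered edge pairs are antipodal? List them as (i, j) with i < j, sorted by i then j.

α = atan 0.1 = 5.71°;  2α = 11.42°
n_0 = (-0.1536, +0.9881)
n_1 = (-0.9986, -0.0532)
n_2 = (-0.5367, -0.8438)
n_3 = (+0.9982, -0.0603)
n_4 = (+0.9214, +0.3886)
  (0,1): δ = 95.78°  ·
  (0,2): δ = 41.29°  ·
  (0,3): δ = 77.71°  ·
  (0,4): δ = 104.04°  ·
  (1,2): δ = 125.51°  ·
  (1,3): δ = 6.51°  ✓
  (1,4): δ = 19.82°  ·
  (2,3): δ = 61.00°  ·
  (2,4): δ = 34.67°  ·
  (3,4): δ = 153.67°  ·
antipodal pairs: 1

count = 1; pairs: (1,3)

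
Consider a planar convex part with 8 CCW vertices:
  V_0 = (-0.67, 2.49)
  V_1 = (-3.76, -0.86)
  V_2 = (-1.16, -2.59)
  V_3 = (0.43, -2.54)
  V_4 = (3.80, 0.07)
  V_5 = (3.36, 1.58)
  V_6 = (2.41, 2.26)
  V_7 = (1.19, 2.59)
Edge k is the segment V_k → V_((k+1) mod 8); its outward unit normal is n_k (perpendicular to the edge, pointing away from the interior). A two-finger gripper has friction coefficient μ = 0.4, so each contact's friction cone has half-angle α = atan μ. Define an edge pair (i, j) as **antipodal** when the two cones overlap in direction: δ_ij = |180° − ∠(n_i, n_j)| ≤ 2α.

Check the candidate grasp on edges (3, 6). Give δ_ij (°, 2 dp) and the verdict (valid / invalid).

δ = 52.89°, invalid

α = atan 0.4 = 21.80°;  2α = 43.60°
edge 3: e_3 = (+3.37, +2.61);  n_3 = (+0.6123, -0.7906)
edge 6: e_6 = (-1.22, +0.33);  n_6 = (+0.2611, +0.9653)
∠(n_3, n_6) = 127.11°
δ = |180° − 127.11°| = 52.89°
52.89° > 2α = 43.60°  →  invalid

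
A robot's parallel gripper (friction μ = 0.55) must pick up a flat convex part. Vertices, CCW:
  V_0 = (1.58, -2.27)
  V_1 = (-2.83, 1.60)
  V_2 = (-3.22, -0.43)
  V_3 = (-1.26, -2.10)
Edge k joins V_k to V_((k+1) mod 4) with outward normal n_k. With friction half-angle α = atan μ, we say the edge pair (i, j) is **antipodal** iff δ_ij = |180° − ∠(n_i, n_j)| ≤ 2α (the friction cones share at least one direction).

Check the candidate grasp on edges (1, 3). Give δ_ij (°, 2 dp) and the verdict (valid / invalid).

δ = 82.55°, invalid

α = atan 0.55 = 28.81°;  2α = 57.62°
edge 1: e_1 = (-0.39, -2.03);  n_1 = (-0.9820, +0.1887)
edge 3: e_3 = (+2.84, -0.17);  n_3 = (-0.0598, -0.9982)
∠(n_1, n_3) = 97.45°
δ = |180° − 97.45°| = 82.55°
82.55° > 2α = 57.62°  →  invalid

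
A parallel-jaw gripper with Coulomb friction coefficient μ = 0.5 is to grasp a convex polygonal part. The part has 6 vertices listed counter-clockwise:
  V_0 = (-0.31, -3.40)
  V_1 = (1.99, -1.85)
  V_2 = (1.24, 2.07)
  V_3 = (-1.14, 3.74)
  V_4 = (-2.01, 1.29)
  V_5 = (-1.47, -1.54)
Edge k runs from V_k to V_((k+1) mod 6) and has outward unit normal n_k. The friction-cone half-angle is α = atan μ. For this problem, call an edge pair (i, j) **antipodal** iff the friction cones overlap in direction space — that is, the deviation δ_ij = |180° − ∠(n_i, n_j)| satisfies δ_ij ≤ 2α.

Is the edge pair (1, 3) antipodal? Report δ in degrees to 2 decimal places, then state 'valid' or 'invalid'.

δ = 30.38°, valid

α = atan 0.5 = 26.57°;  2α = 53.13°
edge 1: e_1 = (-0.75, +3.92);  n_1 = (+0.9822, +0.1879)
edge 3: e_3 = (-0.87, -2.45);  n_3 = (-0.9423, +0.3346)
∠(n_1, n_3) = 149.62°
δ = |180° − 149.62°| = 30.38°
30.38° ≤ 2α = 53.13°  →  valid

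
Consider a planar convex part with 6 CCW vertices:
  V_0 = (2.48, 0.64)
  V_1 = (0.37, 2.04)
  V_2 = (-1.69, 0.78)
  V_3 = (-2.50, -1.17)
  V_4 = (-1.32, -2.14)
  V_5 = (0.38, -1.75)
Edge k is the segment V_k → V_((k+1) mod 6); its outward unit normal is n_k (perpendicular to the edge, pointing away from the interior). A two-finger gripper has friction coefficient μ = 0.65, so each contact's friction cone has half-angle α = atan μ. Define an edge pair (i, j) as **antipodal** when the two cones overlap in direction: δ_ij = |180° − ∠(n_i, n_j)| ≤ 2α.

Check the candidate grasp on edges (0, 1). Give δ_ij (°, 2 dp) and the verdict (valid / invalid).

δ = 114.98°, invalid

α = atan 0.65 = 33.02°;  2α = 66.05°
edge 0: e_0 = (-2.11, +1.40);  n_0 = (+0.5529, +0.8333)
edge 1: e_1 = (-2.06, -1.26);  n_1 = (-0.5218, +0.8531)
∠(n_0, n_1) = 65.02°
δ = |180° − 65.02°| = 114.98°
114.98° > 2α = 66.05°  →  invalid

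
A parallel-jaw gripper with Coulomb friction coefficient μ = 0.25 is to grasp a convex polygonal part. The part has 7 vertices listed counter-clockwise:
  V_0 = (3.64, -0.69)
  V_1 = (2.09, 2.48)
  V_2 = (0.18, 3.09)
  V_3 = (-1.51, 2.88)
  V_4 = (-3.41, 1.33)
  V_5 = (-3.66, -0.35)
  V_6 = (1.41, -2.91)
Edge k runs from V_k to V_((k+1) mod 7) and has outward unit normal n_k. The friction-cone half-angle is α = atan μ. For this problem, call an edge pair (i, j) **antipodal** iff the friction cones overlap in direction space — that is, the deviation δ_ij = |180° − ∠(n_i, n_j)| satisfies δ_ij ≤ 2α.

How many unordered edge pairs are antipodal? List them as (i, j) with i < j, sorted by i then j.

α = atan 0.25 = 14.04°;  2α = 28.07°
n_0 = (+0.8984, +0.4393)
n_1 = (+0.3042, +0.9526)
n_2 = (-0.1233, +0.9924)
n_3 = (-0.6321, +0.7749)
n_4 = (-0.9891, +0.1472)
n_5 = (-0.4507, -0.8927)
n_6 = (+0.7055, -0.7087)
  (0,1): δ = 133.77°  ·
  (0,2): δ = 108.97°  ·
  (0,3): δ = 76.85°  ·
  (0,4): δ = 34.52°  ·
  (0,5): δ = 37.15°  ·
  (0,6): δ = 108.81°  ·
  (1,2): δ = 155.20°  ·
  (1,3): δ = 123.08°  ·
  (1,4): δ = 80.75°  ·
  (1,5): δ = 9.08°  ✓
  (1,6): δ = 62.58°  ·
  (2,3): δ = 147.88°  ·
  (2,4): δ = 105.55°  ·
  (2,5): δ = 33.87°  ·
  (2,6): δ = 37.79°  ·
  (3,4): δ = 137.67°  ·
  (3,5): δ = 66.00°  ·
  (3,6): δ = 5.66°  ✓
  (4,5): δ = 108.33°  ·
  (4,6): δ = 36.66°  ·
  (5,6): δ = 108.34°  ·
antipodal pairs: 2

count = 2; pairs: (1,5), (3,6)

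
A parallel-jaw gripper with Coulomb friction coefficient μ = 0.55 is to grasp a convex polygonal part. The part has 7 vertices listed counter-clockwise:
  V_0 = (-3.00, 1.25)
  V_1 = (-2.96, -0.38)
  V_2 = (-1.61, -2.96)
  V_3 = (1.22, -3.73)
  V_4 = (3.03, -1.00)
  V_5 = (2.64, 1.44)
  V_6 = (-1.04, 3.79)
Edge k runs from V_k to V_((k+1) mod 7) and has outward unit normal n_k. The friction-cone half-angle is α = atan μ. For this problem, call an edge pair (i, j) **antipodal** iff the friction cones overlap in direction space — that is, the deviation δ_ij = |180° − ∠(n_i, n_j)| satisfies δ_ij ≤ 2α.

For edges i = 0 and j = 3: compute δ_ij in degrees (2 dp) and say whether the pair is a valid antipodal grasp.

α = atan 0.55 = 28.81°;  2α = 57.62°
edge 0: e_0 = (+0.04, -1.63);  n_0 = (-0.9997, -0.0245)
edge 3: e_3 = (+1.81, +2.73);  n_3 = (+0.8335, -0.5526)
∠(n_0, n_3) = 145.05°
δ = |180° − 145.05°| = 34.95°
34.95° ≤ 2α = 57.62°  →  valid

δ = 34.95°, valid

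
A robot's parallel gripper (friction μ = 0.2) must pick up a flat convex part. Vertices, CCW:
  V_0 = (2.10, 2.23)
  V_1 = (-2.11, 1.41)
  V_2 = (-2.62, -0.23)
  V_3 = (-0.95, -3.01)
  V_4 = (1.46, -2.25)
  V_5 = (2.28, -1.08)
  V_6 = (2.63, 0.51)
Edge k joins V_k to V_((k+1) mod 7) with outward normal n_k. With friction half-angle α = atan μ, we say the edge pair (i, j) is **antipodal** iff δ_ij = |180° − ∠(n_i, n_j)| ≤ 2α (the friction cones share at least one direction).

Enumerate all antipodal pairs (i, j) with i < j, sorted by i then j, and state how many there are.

count = 4; pairs: (0,3), (1,4), (1,5), (2,6)

α = atan 0.2 = 11.31°;  2α = 22.62°
n_0 = (-0.1912, +0.9816)
n_1 = (-0.9549, +0.2969)
n_2 = (-0.8572, -0.5149)
n_3 = (+0.3008, -0.9537)
n_4 = (+0.8189, -0.5739)
n_5 = (+0.9766, -0.2150)
n_6 = (+0.9557, +0.2945)
  (0,1): δ = 118.30°  ·
  (0,2): δ = 70.03°  ·
  (0,3): δ = 6.48°  ✓
  (0,4): δ = 43.95°  ·
  (0,5): δ = 66.56°  ·
  (0,6): δ = 96.10°  ·
  (1,2): δ = 131.73°  ·
  (1,3): δ = 55.22°  ·
  (1,4): δ = 17.75°  ✓
  (1,5): δ = 4.86°  ✓
  (1,6): δ = 34.40°  ·
  (2,3): δ = 103.49°  ·
  (2,4): δ = 66.02°  ·
  (2,5): δ = 43.41°  ·
  (2,6): δ = 13.87°  ✓
  (3,4): δ = 142.53°  ·
  (3,5): δ = 119.92°  ·
  (3,6): δ = 90.38°  ·
  (4,5): δ = 157.39°  ·
  (4,6): δ = 127.85°  ·
  (5,6): δ = 150.46°  ·
antipodal pairs: 4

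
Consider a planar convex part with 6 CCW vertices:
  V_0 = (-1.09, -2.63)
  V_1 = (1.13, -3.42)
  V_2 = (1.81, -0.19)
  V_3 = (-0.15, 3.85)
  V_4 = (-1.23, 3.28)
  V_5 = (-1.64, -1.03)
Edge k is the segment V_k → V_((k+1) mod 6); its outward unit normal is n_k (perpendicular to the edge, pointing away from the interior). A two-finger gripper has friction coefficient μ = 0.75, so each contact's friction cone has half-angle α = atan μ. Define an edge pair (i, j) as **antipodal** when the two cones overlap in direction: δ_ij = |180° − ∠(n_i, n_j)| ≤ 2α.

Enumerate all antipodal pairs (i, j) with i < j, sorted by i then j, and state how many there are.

count = 7; pairs: (0,2), (0,3), (1,3), (1,4), (1,5), (2,4), (2,5)

α = atan 0.75 = 36.87°;  2α = 73.74°
n_0 = (-0.3353, -0.9421)
n_1 = (+0.9785, -0.2060)
n_2 = (+0.8997, +0.4365)
n_3 = (-0.4668, +0.8844)
n_4 = (-0.9955, +0.0947)
n_5 = (-0.9457, -0.3251)
  (0,1): δ = 82.30°  ·
  (0,2): δ = 44.53°  ✓
  (0,3): δ = 47.41°  ✓
  (0,4): δ = 104.15°  ·
  (0,5): δ = 128.56°  ·
  (1,2): δ = 142.23°  ·
  (1,3): δ = 50.29°  ✓
  (1,4): δ = 6.45°  ✓
  (1,5): δ = 30.86°  ✓
  (2,3): δ = 88.06°  ·
  (2,4): δ = 31.31°  ✓
  (2,5): δ = 6.91°  ✓
  (3,4): δ = 123.26°  ·
  (3,5): δ = 98.85°  ·
  (4,5): δ = 155.60°  ·
antipodal pairs: 7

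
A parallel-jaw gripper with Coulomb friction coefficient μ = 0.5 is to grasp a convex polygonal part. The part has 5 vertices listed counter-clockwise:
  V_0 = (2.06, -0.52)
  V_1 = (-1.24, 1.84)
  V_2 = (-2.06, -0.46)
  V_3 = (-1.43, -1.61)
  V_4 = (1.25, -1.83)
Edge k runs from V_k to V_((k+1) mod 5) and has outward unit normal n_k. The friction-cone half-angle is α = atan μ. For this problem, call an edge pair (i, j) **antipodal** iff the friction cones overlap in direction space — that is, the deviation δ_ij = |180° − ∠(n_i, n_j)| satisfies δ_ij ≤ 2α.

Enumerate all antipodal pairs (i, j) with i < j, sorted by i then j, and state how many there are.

count = 3; pairs: (0,2), (0,3), (1,4)

α = atan 0.5 = 26.57°;  2α = 53.13°
n_0 = (+0.5817, +0.8134)
n_1 = (-0.9419, +0.3358)
n_2 = (-0.8770, -0.4805)
n_3 = (-0.0818, -0.9966)
n_4 = (+0.8505, -0.5259)
  (0,1): δ = 74.05°  ·
  (0,2): δ = 25.71°  ✓
  (0,3): δ = 30.88°  ✓
  (0,4): δ = 93.84°  ·
  (1,2): δ = 131.66°  ·
  (1,3): δ = 75.07°  ·
  (1,4): δ = 12.11°  ✓
  (2,3): δ = 123.41°  ·
  (2,4): δ = 60.44°  ·
  (3,4): δ = 117.04°  ·
antipodal pairs: 3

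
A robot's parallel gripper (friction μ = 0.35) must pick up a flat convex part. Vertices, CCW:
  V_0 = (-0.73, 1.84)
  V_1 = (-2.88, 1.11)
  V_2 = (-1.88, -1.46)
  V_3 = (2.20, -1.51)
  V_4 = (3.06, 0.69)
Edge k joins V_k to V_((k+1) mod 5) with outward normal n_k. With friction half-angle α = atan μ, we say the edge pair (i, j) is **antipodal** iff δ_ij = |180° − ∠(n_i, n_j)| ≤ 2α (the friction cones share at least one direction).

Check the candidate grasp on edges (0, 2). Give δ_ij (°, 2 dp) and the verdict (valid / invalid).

α = atan 0.35 = 19.29°;  2α = 38.58°
edge 0: e_0 = (-2.15, -0.73);  n_0 = (-0.3215, +0.9469)
edge 2: e_2 = (+4.08, -0.05);  n_2 = (-0.0123, -0.9999)
∠(n_0, n_2) = 160.54°
δ = |180° − 160.54°| = 19.46°
19.46° ≤ 2α = 38.58°  →  valid

δ = 19.46°, valid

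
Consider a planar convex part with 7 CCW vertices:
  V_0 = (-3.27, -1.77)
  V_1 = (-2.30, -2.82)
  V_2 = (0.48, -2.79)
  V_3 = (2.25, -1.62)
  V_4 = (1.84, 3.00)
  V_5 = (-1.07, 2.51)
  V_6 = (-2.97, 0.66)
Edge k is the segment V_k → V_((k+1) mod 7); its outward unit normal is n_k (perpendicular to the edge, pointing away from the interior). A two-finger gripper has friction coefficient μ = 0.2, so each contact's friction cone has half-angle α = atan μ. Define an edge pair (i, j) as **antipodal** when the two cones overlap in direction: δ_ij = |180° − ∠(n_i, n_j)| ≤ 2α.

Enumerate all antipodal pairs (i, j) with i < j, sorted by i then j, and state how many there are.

count = 3; pairs: (1,4), (2,5), (3,6)

α = atan 0.2 = 11.31°;  2α = 22.62°
n_0 = (-0.7345, -0.6786)
n_1 = (+0.0108, -0.9999)
n_2 = (+0.5514, -0.8342)
n_3 = (+0.9961, +0.0884)
n_4 = (-0.1660, +0.9861)
n_5 = (-0.6976, +0.7165)
n_6 = (-0.9925, +0.1225)
  (0,1): δ = 132.11°  ·
  (0,2): δ = 99.27°  ·
  (0,3): δ = 37.66°  ·
  (0,4): δ = 56.83°  ·
  (0,5): δ = 91.50°  ·
  (0,6): δ = 130.23°  ·
  (1,2): δ = 147.15°  ·
  (1,3): δ = 85.55°  ·
  (1,4): δ = 8.94°  ✓
  (1,5): δ = 43.62°  ·
  (1,6): δ = 82.34°  ·
  (2,3): δ = 118.39°  ·
  (2,4): δ = 23.91°  ·
  (2,5): δ = 10.77°  ✓
  (2,6): δ = 49.50°  ·
  (3,4): δ = 85.51°  ·
  (3,5): δ = 50.84°  ·
  (3,6): δ = 12.11°  ✓
  (4,5): δ = 145.32°  ·
  (4,6): δ = 106.60°  ·
  (5,6): δ = 141.27°  ·
antipodal pairs: 3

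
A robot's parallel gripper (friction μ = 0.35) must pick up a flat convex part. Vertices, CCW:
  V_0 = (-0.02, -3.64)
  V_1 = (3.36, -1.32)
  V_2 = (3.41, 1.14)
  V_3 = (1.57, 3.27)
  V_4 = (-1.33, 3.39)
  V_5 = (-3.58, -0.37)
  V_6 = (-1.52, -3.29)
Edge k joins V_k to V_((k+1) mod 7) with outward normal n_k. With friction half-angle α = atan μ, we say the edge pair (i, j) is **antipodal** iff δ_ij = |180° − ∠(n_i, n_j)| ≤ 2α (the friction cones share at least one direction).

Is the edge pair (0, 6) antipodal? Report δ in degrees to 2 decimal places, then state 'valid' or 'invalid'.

α = atan 0.35 = 19.29°;  2α = 38.58°
edge 0: e_0 = (+3.38, +2.32);  n_0 = (+0.5659, -0.8245)
edge 6: e_6 = (+1.50, -0.35);  n_6 = (-0.2272, -0.9738)
∠(n_0, n_6) = 47.60°
δ = |180° − 47.60°| = 132.40°
132.40° > 2α = 38.58°  →  invalid

δ = 132.40°, invalid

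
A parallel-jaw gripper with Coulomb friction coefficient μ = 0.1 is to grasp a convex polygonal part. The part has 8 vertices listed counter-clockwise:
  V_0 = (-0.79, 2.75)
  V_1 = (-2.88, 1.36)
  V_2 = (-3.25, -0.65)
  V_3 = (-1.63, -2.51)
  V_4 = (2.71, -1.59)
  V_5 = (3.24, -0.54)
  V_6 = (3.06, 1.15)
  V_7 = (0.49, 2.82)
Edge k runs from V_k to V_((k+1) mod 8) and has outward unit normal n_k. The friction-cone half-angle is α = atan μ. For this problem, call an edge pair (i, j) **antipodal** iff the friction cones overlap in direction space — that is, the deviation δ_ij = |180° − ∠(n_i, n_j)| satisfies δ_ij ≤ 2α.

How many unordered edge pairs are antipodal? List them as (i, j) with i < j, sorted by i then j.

α = atan 0.1 = 5.71°;  2α = 11.42°
n_0 = (-0.5538, +0.8327)
n_1 = (-0.9835, +0.1810)
n_2 = (-0.7541, -0.6568)
n_3 = (+0.2074, -0.9783)
n_4 = (+0.8927, -0.4506)
n_5 = (+0.9944, +0.1059)
n_6 = (+0.5449, +0.8385)
n_7 = (-0.0546, +0.9985)
  (0,1): δ = 134.06°  ·
  (0,2): δ = 82.57°  ·
  (0,3): δ = 21.66°  ·
  (0,4): δ = 29.59°  ·
  (0,5): δ = 62.45°  ·
  (0,6): δ = 113.36°  ·
  (0,7): δ = 149.50°  ·
  (1,2): δ = 128.51°  ·
  (1,3): δ = 67.60°  ·
  (1,4): δ = 16.35°  ·
  (1,5): δ = 16.51°  ·
  (1,6): δ = 67.41°  ·
  (1,7): δ = 103.56°  ·
  (2,3): δ = 119.09°  ·
  (2,4): δ = 67.84°  ·
  (2,5): δ = 34.98°  ·
  (2,6): δ = 15.93°  ·
  (2,7): δ = 52.08°  ·
  (3,4): δ = 128.75°  ·
  (3,5): δ = 95.89°  ·
  (3,6): δ = 44.98°  ·
  (3,7): δ = 8.84°  ✓
  (4,5): δ = 147.14°  ·
  (4,6): δ = 96.23°  ·
  (4,7): δ = 60.09°  ·
  (5,6): δ = 129.10°  ·
  (5,7): δ = 92.95°  ·
  (6,7): δ = 143.85°  ·
antipodal pairs: 1

count = 1; pairs: (3,7)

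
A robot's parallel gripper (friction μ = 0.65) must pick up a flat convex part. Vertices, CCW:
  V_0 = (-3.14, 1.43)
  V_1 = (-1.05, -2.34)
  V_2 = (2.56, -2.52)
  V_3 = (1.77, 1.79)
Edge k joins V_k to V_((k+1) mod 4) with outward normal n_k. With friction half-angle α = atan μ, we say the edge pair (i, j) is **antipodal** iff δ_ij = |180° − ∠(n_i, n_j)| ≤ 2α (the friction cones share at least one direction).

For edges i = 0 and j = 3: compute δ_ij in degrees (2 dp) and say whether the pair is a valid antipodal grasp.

δ = 65.19°, valid

α = atan 0.65 = 33.02°;  2α = 66.05°
edge 0: e_0 = (+2.09, -3.77);  n_0 = (-0.8746, -0.4849)
edge 3: e_3 = (-4.91, -0.36);  n_3 = (-0.0731, +0.9973)
∠(n_0, n_3) = 114.81°
δ = |180° − 114.81°| = 65.19°
65.19° ≤ 2α = 66.05°  →  valid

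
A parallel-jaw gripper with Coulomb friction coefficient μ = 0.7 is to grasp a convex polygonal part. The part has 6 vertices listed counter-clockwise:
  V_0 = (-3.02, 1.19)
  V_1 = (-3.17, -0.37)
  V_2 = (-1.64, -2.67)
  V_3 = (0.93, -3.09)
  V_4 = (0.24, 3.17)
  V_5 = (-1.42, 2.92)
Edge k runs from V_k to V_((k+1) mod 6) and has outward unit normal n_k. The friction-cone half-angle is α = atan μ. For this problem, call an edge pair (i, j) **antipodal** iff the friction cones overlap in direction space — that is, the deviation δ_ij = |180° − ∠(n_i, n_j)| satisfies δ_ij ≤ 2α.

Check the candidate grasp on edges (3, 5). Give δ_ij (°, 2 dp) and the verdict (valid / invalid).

δ = 49.05°, valid

α = atan 0.7 = 34.99°;  2α = 69.98°
edge 3: e_3 = (-0.69, +6.26);  n_3 = (+0.9940, +0.1096)
edge 5: e_5 = (-1.60, -1.73);  n_5 = (-0.7342, +0.6790)
∠(n_3, n_5) = 130.95°
δ = |180° − 130.95°| = 49.05°
49.05° ≤ 2α = 69.98°  →  valid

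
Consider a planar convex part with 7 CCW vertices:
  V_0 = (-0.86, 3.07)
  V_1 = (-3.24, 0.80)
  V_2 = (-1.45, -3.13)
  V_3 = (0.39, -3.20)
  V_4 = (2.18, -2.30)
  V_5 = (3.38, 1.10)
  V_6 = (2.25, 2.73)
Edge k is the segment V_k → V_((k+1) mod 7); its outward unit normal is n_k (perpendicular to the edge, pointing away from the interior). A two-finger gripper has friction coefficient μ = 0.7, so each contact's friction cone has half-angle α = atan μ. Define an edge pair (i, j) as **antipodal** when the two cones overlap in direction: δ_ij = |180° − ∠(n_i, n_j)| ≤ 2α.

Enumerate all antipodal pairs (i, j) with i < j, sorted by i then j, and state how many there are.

α = atan 0.7 = 34.99°;  2α = 69.98°
n_0 = (-0.6902, +0.7236)
n_1 = (-0.9100, -0.4145)
n_2 = (-0.0380, -0.9993)
n_3 = (+0.4492, -0.8934)
n_4 = (+0.9430, -0.3328)
n_5 = (+0.8218, +0.5697)
n_6 = (+0.1087, +0.9941)
  (0,1): δ = 109.16°  ·
  (0,2): δ = 45.82°  ✓
  (0,3): δ = 16.95°  ✓
  (0,4): δ = 26.92°  ✓
  (0,5): δ = 81.09°  ·
  (0,6): δ = 130.12°  ·
  (1,2): δ = 116.67°  ·
  (1,3): δ = 87.79°  ·
  (1,4): δ = 43.93°  ✓
  (1,5): δ = 10.24°  ✓
  (1,6): δ = 59.27°  ✓
  (2,3): δ = 151.13°  ·
  (2,4): δ = 107.26°  ·
  (2,5): δ = 53.09°  ✓
  (2,6): δ = 4.06°  ✓
  (3,4): δ = 136.13°  ·
  (3,5): δ = 81.96°  ·
  (3,6): δ = 32.93°  ✓
  (4,5): δ = 125.83°  ·
  (4,6): δ = 76.80°  ·
  (5,6): δ = 130.97°  ·
antipodal pairs: 9

count = 9; pairs: (0,2), (0,3), (0,4), (1,4), (1,5), (1,6), (2,5), (2,6), (3,6)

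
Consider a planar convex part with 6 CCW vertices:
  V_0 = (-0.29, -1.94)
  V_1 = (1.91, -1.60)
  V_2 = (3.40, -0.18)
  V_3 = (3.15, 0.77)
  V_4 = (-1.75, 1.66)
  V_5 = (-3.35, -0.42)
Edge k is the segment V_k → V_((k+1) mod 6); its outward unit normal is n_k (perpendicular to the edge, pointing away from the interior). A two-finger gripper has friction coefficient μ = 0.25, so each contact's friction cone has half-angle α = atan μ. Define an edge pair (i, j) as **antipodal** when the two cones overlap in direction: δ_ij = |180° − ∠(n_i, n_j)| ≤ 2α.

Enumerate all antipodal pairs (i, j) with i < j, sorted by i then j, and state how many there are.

count = 3; pairs: (0,3), (1,4), (3,5)

α = atan 0.25 = 14.04°;  2α = 28.07°
n_0 = (+0.1527, -0.9883)
n_1 = (+0.6899, -0.7239)
n_2 = (+0.9671, +0.2545)
n_3 = (+0.1787, +0.9839)
n_4 = (-0.7926, +0.6097)
n_5 = (-0.4449, -0.8956)
  (0,1): δ = 145.16°  ·
  (0,2): δ = 84.04°  ·
  (0,3): δ = 19.08°  ✓
  (0,4): δ = 43.65°  ·
  (0,5): δ = 144.80°  ·
  (1,2): δ = 118.88°  ·
  (1,3): δ = 53.92°  ·
  (1,4): δ = 8.81°  ✓
  (1,5): δ = 109.96°  ·
  (2,3): δ = 115.04°  ·
  (2,4): δ = 52.31°  ·
  (2,5): δ = 48.84°  ·
  (3,4): δ = 117.27°  ·
  (3,5): δ = 16.12°  ✓
  (4,5): δ = 78.85°  ·
antipodal pairs: 3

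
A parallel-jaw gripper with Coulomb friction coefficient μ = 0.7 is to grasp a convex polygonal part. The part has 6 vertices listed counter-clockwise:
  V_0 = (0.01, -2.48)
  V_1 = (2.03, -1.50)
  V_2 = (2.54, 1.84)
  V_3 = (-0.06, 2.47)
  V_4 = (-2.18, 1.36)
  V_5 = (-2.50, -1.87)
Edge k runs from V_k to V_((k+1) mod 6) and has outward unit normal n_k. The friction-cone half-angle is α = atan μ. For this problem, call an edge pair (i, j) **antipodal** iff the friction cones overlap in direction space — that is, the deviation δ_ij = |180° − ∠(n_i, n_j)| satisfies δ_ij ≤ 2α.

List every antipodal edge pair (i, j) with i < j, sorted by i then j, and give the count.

α = atan 0.7 = 34.99°;  2α = 69.98°
n_0 = (+0.4365, -0.8997)
n_1 = (+0.9885, -0.1509)
n_2 = (+0.2355, +0.9719)
n_3 = (-0.4639, +0.8859)
n_4 = (-0.9951, +0.0986)
n_5 = (-0.2362, -0.9717)
  (0,1): δ = 124.56°  ·
  (0,2): δ = 39.50°  ✓
  (0,3): δ = 1.76°  ✓
  (0,4): δ = 58.46°  ✓
  (0,5): δ = 140.46°  ·
  (1,2): δ = 94.94°  ·
  (1,3): δ = 53.68°  ✓
  (1,4): δ = 3.02°  ✓
  (1,5): δ = 85.02°  ·
  (2,3): δ = 138.74°  ·
  (2,4): δ = 82.04°  ·
  (2,5): δ = 0.04°  ✓
  (3,4): δ = 123.29°  ·
  (3,5): δ = 41.30°  ✓
  (4,5): δ = 98.00°  ·
antipodal pairs: 7

count = 7; pairs: (0,2), (0,3), (0,4), (1,3), (1,4), (2,5), (3,5)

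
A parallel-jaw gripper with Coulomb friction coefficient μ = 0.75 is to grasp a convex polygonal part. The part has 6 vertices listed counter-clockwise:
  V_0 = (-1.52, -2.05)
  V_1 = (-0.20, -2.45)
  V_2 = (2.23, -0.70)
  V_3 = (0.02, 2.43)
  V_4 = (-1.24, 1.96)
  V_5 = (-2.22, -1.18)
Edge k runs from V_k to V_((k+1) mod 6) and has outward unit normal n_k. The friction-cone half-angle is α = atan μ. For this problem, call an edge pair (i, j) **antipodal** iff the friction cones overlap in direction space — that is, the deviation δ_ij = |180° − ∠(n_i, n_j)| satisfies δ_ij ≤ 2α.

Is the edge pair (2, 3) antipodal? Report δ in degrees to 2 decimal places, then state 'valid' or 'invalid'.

δ = 104.77°, invalid

α = atan 0.75 = 36.87°;  2α = 73.74°
edge 2: e_2 = (-2.21, +3.13);  n_2 = (+0.8169, +0.5768)
edge 3: e_3 = (-1.26, -0.47);  n_3 = (-0.3495, +0.9369)
∠(n_2, n_3) = 75.23°
δ = |180° − 75.23°| = 104.77°
104.77° > 2α = 73.74°  →  invalid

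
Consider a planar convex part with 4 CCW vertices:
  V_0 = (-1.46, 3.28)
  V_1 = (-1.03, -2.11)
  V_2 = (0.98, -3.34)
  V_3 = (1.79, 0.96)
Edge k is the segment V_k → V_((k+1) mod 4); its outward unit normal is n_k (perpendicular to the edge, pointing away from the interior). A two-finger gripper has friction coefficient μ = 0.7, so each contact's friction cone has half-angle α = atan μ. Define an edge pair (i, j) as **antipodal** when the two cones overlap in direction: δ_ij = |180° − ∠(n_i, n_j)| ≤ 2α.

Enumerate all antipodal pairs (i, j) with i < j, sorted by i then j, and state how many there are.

α = atan 0.7 = 34.99°;  2α = 69.98°
n_0 = (-0.9968, -0.0795)
n_1 = (-0.5220, -0.8530)
n_2 = (+0.9827, -0.1851)
n_3 = (+0.5810, +0.8139)
  (0,1): δ = 126.03°  ·
  (0,2): δ = 15.23°  ✓
  (0,3): δ = 49.92°  ✓
  (1,2): δ = 69.20°  ✓
  (1,3): δ = 4.06°  ✓
  (2,3): δ = 114.85°  ·
antipodal pairs: 4

count = 4; pairs: (0,2), (0,3), (1,2), (1,3)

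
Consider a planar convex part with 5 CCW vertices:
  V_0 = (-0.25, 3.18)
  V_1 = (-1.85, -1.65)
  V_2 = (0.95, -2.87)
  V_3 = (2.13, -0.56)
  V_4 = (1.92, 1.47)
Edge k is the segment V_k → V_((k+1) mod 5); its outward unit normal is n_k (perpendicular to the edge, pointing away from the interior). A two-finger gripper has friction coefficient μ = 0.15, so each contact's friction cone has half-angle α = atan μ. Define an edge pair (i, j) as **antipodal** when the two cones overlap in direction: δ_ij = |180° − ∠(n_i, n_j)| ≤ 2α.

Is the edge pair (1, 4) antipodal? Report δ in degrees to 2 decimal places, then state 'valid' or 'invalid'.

δ = 14.70°, valid

α = atan 0.15 = 8.53°;  2α = 17.06°
edge 1: e_1 = (+2.80, -1.22);  n_1 = (-0.3994, -0.9168)
edge 4: e_4 = (-2.17, +1.71);  n_4 = (+0.6189, +0.7854)
∠(n_1, n_4) = 165.30°
δ = |180° − 165.30°| = 14.70°
14.70° ≤ 2α = 17.06°  →  valid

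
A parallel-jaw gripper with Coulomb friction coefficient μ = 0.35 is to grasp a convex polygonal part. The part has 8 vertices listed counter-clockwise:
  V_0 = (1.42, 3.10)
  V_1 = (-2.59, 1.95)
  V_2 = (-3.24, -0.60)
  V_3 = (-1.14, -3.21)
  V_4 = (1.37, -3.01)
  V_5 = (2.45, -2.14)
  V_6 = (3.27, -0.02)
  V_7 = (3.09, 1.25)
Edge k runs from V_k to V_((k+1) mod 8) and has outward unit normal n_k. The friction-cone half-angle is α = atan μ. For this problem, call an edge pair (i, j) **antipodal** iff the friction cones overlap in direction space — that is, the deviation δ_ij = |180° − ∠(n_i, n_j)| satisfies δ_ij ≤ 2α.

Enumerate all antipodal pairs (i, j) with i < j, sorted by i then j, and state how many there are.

α = atan 0.35 = 19.29°;  2α = 38.58°
n_0 = (-0.2757, +0.9613)
n_1 = (-0.9690, +0.2470)
n_2 = (-0.7791, -0.6269)
n_3 = (+0.0794, -0.9968)
n_4 = (+0.6273, -0.7788)
n_5 = (+0.9327, -0.3607)
n_6 = (+0.9901, +0.1403)
n_7 = (+0.7423, +0.6701)
  (0,1): δ = 120.30°  ·
  (0,2): δ = 67.18°  ·
  (0,3): δ = 11.45°  ✓
  (0,4): δ = 22.85°  ✓
  (0,5): δ = 52.85°  ·
  (0,6): δ = 82.06°  ·
  (0,7): δ = 116.07°  ·
  (1,2): δ = 126.88°  ·
  (1,3): δ = 71.14°  ·
  (1,4): δ = 36.85°  ✓
  (1,5): δ = 6.85°  ✓
  (1,6): δ = 22.37°  ✓
  (1,7): δ = 56.37°  ·
  (2,3): δ = 124.26°  ·
  (2,4): δ = 89.97°  ·
  (2,5): δ = 59.97°  ·
  (2,6): δ = 30.75°  ✓
  (2,7): δ = 3.25°  ✓
  (3,4): δ = 145.70°  ·
  (3,5): δ = 115.70°  ·
  (3,6): δ = 86.49°  ·
  (3,7): δ = 52.48°  ·
  (4,5): δ = 150.00°  ·
  (4,6): δ = 120.79°  ·
  (4,7): δ = 86.78°  ·
  (5,6): δ = 150.79°  ·
  (5,7): δ = 116.78°  ·
  (6,7): δ = 145.99°  ·
antipodal pairs: 7

count = 7; pairs: (0,3), (0,4), (1,4), (1,5), (1,6), (2,6), (2,7)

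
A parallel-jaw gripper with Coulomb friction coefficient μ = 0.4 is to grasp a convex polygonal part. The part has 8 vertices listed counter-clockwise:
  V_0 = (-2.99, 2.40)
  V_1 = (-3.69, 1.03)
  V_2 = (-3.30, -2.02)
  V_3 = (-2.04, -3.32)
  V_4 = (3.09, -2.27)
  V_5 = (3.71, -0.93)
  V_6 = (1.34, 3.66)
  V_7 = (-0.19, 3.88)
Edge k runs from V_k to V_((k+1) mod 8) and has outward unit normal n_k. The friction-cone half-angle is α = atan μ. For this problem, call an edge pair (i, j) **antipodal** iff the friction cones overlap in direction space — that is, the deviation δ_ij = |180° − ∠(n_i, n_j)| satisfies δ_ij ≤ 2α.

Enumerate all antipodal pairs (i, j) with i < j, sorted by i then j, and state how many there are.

α = atan 0.4 = 21.80°;  2α = 43.60°
n_0 = (-0.8905, +0.4550)
n_1 = (-0.9919, -0.1268)
n_2 = (-0.7181, -0.6960)
n_3 = (+0.2005, -0.9797)
n_4 = (+0.9076, -0.4199)
n_5 = (+0.8885, +0.4588)
n_6 = (+0.1423, +0.9898)
n_7 = (-0.4673, +0.8841)
  (0,1): δ = 145.65°  ·
  (0,2): δ = 108.83°  ·
  (0,3): δ = 51.37°  ·
  (0,4): δ = 2.24°  ✓
  (0,5): δ = 54.37°  ·
  (0,6): δ = 108.88°  ·
  (0,7): δ = 144.92°  ·
  (1,2): δ = 143.18°  ·
  (1,3): δ = 85.72°  ·
  (1,4): δ = 32.12°  ✓
  (1,5): δ = 20.02°  ✓
  (1,6): δ = 74.53°  ·
  (1,7): δ = 110.57°  ·
  (2,3): δ = 122.54°  ·
  (2,4): δ = 68.93°  ·
  (2,5): δ = 16.80°  ✓
  (2,6): δ = 37.71°  ✓
  (2,7): δ = 73.75°  ·
  (3,4): δ = 126.40°  ·
  (3,5): δ = 74.26°  ·
  (3,6): δ = 19.75°  ✓
  (3,7): δ = 16.29°  ✓
  (4,5): δ = 127.86°  ·
  (4,6): δ = 73.35°  ·
  (4,7): δ = 37.31°  ✓
  (5,6): δ = 125.49°  ·
  (5,7): δ = 89.45°  ·
  (6,7): δ = 143.96°  ·
antipodal pairs: 8

count = 8; pairs: (0,4), (1,4), (1,5), (2,5), (2,6), (3,6), (3,7), (4,7)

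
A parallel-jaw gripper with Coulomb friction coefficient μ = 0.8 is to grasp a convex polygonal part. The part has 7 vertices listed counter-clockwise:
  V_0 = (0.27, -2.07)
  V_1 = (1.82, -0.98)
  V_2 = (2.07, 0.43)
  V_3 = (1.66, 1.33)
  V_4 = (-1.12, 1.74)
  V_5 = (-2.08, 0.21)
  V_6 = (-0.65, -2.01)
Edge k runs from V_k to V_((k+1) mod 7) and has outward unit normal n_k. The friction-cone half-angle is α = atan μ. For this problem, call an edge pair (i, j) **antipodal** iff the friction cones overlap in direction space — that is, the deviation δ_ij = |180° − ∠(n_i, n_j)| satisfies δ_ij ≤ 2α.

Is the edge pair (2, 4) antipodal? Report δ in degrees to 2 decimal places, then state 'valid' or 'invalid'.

α = atan 0.8 = 38.66°;  2α = 77.32°
edge 2: e_2 = (-0.41, +0.90);  n_2 = (+0.9100, +0.4146)
edge 4: e_4 = (-0.96, -1.53);  n_4 = (-0.8471, +0.5315)
∠(n_2, n_4) = 123.40°
δ = |180° − 123.40°| = 56.60°
56.60° ≤ 2α = 77.32°  →  valid

δ = 56.60°, valid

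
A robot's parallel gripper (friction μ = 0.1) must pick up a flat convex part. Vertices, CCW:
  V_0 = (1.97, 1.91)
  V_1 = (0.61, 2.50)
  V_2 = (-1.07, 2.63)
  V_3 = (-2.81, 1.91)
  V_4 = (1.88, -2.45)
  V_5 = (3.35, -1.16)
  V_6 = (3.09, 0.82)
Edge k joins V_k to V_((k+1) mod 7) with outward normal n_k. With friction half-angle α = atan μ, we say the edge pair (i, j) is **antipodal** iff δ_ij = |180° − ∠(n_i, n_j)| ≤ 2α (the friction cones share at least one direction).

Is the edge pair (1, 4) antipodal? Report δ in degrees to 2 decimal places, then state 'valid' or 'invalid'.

δ = 45.69°, invalid

α = atan 0.1 = 5.71°;  2α = 11.42°
edge 1: e_1 = (-1.68, +0.13);  n_1 = (+0.0772, +0.9970)
edge 4: e_4 = (+1.47, +1.29);  n_4 = (+0.6596, -0.7516)
∠(n_1, n_4) = 134.31°
δ = |180° − 134.31°| = 45.69°
45.69° > 2α = 11.42°  →  invalid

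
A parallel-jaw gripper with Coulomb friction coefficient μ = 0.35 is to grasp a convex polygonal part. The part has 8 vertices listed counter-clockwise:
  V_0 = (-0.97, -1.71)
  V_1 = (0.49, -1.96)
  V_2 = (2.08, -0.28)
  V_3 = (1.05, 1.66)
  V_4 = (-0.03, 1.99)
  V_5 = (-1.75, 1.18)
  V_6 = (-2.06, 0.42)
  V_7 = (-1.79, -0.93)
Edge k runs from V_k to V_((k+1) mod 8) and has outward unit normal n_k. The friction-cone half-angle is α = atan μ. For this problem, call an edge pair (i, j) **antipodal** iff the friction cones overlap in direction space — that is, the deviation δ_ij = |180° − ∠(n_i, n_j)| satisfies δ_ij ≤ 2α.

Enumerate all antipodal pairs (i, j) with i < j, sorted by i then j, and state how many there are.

count = 7; pairs: (0,3), (0,4), (1,4), (1,5), (2,6), (2,7), (3,7)

α = atan 0.35 = 19.29°;  2α = 38.58°
n_0 = (-0.1688, -0.9857)
n_1 = (+0.7263, -0.6874)
n_2 = (+0.8832, +0.4689)
n_3 = (+0.2922, +0.9564)
n_4 = (-0.4261, +0.9047)
n_5 = (-0.9259, +0.3777)
n_6 = (-0.9806, -0.1961)
n_7 = (-0.6892, -0.7246)
  (0,1): δ = 123.71°  ·
  (0,2): δ = 52.32°  ·
  (0,3): δ = 7.27°  ✓
  (0,4): δ = 34.93°  ✓
  (0,5): δ = 77.53°  ·
  (0,6): δ = 111.03°  ·
  (0,7): δ = 146.15°  ·
  (1,2): δ = 108.61°  ·
  (1,3): δ = 63.57°  ·
  (1,4): δ = 21.36°  ✓
  (1,5): δ = 21.23°  ✓
  (1,6): δ = 54.73°  ·
  (1,7): δ = 89.86°  ·
  (2,3): δ = 134.96°  ·
  (2,4): δ = 92.75°  ·
  (2,5): δ = 50.16°  ·
  (2,6): δ = 16.66°  ✓
  (2,7): δ = 18.47°  ✓
  (3,4): δ = 137.79°  ·
  (3,5): δ = 95.20°  ·
  (3,6): δ = 61.70°  ·
  (3,7): δ = 26.58°  ✓
  (4,5): δ = 137.41°  ·
  (4,6): δ = 103.91°  ·
  (4,7): δ = 68.79°  ·
  (5,6): δ = 146.50°  ·
  (5,7): δ = 111.38°  ·
  (6,7): δ = 144.88°  ·
antipodal pairs: 7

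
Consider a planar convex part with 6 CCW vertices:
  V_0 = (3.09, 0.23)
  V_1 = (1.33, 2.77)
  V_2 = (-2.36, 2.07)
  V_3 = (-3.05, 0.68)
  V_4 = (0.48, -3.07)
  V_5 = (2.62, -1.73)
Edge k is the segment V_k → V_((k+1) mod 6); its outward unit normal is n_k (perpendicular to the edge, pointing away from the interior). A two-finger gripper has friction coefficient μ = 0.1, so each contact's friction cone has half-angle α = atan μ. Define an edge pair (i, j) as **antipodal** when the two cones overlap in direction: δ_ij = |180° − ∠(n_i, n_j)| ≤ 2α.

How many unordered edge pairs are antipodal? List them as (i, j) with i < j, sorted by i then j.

α = atan 0.1 = 5.71°;  2α = 11.42°
n_0 = (+0.8220, +0.5695)
n_1 = (-0.1864, +0.9825)
n_2 = (-0.8957, +0.4446)
n_3 = (-0.7281, -0.6854)
n_4 = (+0.5307, -0.8476)
n_5 = (+0.9724, -0.2332)
  (0,1): δ = 113.98°  ·
  (0,2): δ = 61.12°  ·
  (0,3): δ = 8.55°  ✓
  (0,4): δ = 87.33°  ·
  (0,5): δ = 131.80°  ·
  (1,2): δ = 127.14°  ·
  (1,3): δ = 57.47°  ·
  (1,4): δ = 21.31°  ·
  (1,5): δ = 65.77°  ·
  (2,3): δ = 110.33°  ·
  (2,4): δ = 31.55°  ·
  (2,5): δ = 12.92°  ·
  (3,4): δ = 101.22°  ·
  (3,5): δ = 56.75°  ·
  (4,5): δ = 135.54°  ·
antipodal pairs: 1

count = 1; pairs: (0,3)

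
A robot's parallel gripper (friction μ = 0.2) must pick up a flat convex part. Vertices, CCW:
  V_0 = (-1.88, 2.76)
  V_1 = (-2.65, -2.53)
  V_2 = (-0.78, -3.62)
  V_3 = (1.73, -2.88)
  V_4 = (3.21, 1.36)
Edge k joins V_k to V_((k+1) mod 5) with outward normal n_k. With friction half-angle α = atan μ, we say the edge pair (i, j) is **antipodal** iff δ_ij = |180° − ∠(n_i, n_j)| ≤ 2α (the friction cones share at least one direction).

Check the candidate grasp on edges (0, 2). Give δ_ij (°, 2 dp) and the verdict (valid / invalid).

δ = 65.29°, invalid

α = atan 0.2 = 11.31°;  2α = 22.62°
edge 0: e_0 = (-0.77, -5.29);  n_0 = (-0.9896, +0.1440)
edge 2: e_2 = (+2.51, +0.74);  n_2 = (+0.2828, -0.9592)
∠(n_0, n_2) = 114.71°
δ = |180° − 114.71°| = 65.29°
65.29° > 2α = 22.62°  →  invalid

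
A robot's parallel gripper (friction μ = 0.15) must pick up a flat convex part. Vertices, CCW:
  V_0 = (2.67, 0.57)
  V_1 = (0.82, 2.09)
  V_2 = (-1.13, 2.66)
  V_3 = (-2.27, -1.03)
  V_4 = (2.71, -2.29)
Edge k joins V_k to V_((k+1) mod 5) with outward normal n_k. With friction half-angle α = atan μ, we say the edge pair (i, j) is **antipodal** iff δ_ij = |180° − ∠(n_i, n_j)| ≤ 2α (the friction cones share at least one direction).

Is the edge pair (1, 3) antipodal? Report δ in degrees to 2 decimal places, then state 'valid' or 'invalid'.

δ = 2.10°, valid

α = atan 0.15 = 8.53°;  2α = 17.06°
edge 1: e_1 = (-1.95, +0.57);  n_1 = (+0.2806, +0.9598)
edge 3: e_3 = (+4.98, -1.26);  n_3 = (-0.2453, -0.9695)
∠(n_1, n_3) = 177.90°
δ = |180° − 177.90°| = 2.10°
2.10° ≤ 2α = 17.06°  →  valid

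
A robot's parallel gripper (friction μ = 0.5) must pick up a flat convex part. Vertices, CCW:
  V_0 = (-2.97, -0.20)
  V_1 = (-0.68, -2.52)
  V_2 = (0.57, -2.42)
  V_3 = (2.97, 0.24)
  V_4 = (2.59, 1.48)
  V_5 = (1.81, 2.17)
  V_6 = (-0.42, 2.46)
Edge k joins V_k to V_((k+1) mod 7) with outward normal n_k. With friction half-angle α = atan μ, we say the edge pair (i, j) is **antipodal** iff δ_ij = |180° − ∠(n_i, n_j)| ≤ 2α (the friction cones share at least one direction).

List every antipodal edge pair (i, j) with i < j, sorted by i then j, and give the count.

count = 7; pairs: (0,3), (0,4), (0,5), (1,4), (1,5), (1,6), (2,6)

α = atan 0.5 = 26.57°;  2α = 53.13°
n_0 = (-0.7117, -0.7025)
n_1 = (+0.0797, -0.9968)
n_2 = (+0.7425, -0.6699)
n_3 = (+0.9561, +0.2930)
n_4 = (+0.6626, +0.7490)
n_5 = (+0.1290, +0.9916)
n_6 = (-0.7219, +0.6920)
  (0,1): δ = 130.05°  ·
  (0,2): δ = 86.69°  ·
  (0,3): δ = 27.59°  ✓
  (0,4): δ = 3.88°  ✓
  (0,5): δ = 37.96°  ✓
  (0,6): δ = 91.58°  ·
  (1,2): δ = 136.63°  ·
  (1,3): δ = 77.54°  ·
  (1,4): δ = 46.07°  ✓
  (1,5): δ = 11.98°  ✓
  (1,6): δ = 41.64°  ✓
  (2,3): δ = 120.90°  ·
  (2,4): δ = 89.44°  ·
  (2,5): δ = 55.35°  ·
  (2,6): δ = 1.73°  ✓
  (3,4): δ = 148.53°  ·
  (3,5): δ = 114.45°  ·
  (3,6): δ = 60.83°  ·
  (4,5): δ = 145.91°  ·
  (4,6): δ = 92.29°  ·
  (5,6): δ = 126.38°  ·
antipodal pairs: 7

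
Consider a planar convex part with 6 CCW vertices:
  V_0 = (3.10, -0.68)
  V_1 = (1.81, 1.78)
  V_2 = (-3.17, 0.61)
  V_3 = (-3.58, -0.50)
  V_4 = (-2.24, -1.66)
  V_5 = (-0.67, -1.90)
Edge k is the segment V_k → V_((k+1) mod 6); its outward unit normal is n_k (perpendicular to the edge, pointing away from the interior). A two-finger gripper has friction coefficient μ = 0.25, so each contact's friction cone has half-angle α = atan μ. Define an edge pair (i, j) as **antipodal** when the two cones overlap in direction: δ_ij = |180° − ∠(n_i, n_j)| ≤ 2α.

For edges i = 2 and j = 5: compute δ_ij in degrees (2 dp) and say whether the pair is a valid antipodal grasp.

δ = 51.80°, invalid

α = atan 0.25 = 14.04°;  2α = 28.07°
edge 2: e_2 = (-0.41, -1.11);  n_2 = (-0.9381, +0.3465)
edge 5: e_5 = (+3.77, +1.22);  n_5 = (+0.3079, -0.9514)
∠(n_2, n_5) = 128.20°
δ = |180° − 128.20°| = 51.80°
51.80° > 2α = 28.07°  →  invalid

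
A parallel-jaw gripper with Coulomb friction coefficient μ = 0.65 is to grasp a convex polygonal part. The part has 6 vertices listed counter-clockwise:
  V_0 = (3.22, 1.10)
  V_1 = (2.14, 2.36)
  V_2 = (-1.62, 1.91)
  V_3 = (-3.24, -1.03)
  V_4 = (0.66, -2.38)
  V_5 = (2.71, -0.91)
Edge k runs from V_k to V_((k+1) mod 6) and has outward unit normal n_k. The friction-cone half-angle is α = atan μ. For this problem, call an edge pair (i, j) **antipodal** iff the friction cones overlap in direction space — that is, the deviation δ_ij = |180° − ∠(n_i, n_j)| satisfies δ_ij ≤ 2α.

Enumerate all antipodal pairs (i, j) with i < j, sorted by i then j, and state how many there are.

α = atan 0.65 = 33.02°;  2α = 66.05°
n_0 = (+0.7593, +0.6508)
n_1 = (-0.1188, +0.9929)
n_2 = (-0.8758, +0.4826)
n_3 = (-0.3271, -0.9450)
n_4 = (+0.5827, -0.8127)
n_5 = (+0.9693, -0.2459)
  (0,1): δ = 123.78°  ·
  (0,2): δ = 69.46°  ·
  (0,3): δ = 30.31°  ✓
  (0,4): δ = 85.04°  ·
  (0,5): δ = 125.16°  ·
  (1,2): δ = 125.68°  ·
  (1,3): δ = 25.92°  ✓
  (1,4): δ = 28.82°  ✓
  (1,5): δ = 68.94°  ·
  (2,3): δ = 80.24°  ·
  (2,4): δ = 25.50°  ✓
  (2,5): δ = 14.62°  ✓
  (3,4): δ = 125.26°  ·
  (3,5): δ = 85.14°  ·
  (4,5): δ = 139.88°  ·
antipodal pairs: 5

count = 5; pairs: (0,3), (1,3), (1,4), (2,4), (2,5)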